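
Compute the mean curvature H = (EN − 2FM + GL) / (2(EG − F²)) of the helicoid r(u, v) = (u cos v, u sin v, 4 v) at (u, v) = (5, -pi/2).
H = 0

With E = 1, F = 0, G = u^2 + 16, L = 0, M = -4/sqrt(u^2 + 16), N = 0, assemble
  H = (EN − 2FM + GL) / (2(EG − F²)) = 0.
At (u, v) = (5, -pi/2): H = 0.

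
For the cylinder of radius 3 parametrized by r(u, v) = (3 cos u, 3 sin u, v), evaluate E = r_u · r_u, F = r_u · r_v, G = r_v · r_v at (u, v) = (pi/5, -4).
E = 9;  F = 0;  G = 1

Partials: r_u = (-3*sin(u), 3*cos(u), 0), r_v = (0, 0, 1). As functions of (u, v):
  E = r_u · r_u = 9,
  F = r_u · r_v = 0,
  G = r_v · r_v = 1.
Evaluating at (u, v) = (pi/5, -4): E = 9, F = 0, G = 1.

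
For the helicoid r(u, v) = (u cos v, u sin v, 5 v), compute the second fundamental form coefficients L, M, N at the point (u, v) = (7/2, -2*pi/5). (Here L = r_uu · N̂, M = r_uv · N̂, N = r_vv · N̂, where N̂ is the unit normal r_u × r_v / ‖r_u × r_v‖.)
L = 0;  M = -10*sqrt(149)/149;  N = 0

Compute the unit normal N̂(u, v) = (5*sin(v)/sqrt(u^2 + 25), -5*cos(v)/sqrt(u^2 + 25), u/sqrt(u^2 + 25)), and the second partials r_uu, r_uv, r_vv. Take dot products:
  L(u, v) = r_uu · N̂ = 0,
  M(u, v) = r_uv · N̂ = -5/sqrt(u^2 + 25),
  N(u, v) = r_vv · N̂ = 0.
Evaluating at (u, v) = (7/2, -2*pi/5):
  L = 0, M = -10*sqrt(149)/149, N = 0.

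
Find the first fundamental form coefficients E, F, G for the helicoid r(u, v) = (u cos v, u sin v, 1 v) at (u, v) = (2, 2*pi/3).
E = 1;  F = 0;  G = 5

Partials: r_u = (cos(v), sin(v), 0), r_v = (-u*sin(v), u*cos(v), 1). As functions of (u, v):
  E = r_u · r_u = 1,
  F = r_u · r_v = 0,
  G = r_v · r_v = u^2 + 1.
Evaluating at (u, v) = (2, 2*pi/3): E = 1, F = 0, G = 5.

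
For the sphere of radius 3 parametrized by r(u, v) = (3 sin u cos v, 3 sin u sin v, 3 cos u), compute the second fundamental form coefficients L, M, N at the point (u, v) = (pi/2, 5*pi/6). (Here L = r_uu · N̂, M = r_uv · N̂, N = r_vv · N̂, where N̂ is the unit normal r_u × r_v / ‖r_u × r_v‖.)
L = -3;  M = 0;  N = -3

Compute the unit normal N̂(u, v) = (sin(u)^2*cos(v)/Abs(sin(u)), sin(u)^2*sin(v)/Abs(sin(u)), sin(2*u)/(2*Abs(sin(u)))), and the second partials r_uu, r_uv, r_vv. Take dot products:
  L(u, v) = r_uu · N̂ = -3*sin(u)/Abs(sin(u)),
  M(u, v) = r_uv · N̂ = 0,
  N(u, v) = r_vv · N̂ = -3*sin(u)^3/Abs(sin(u)).
Evaluating at (u, v) = (pi/2, 5*pi/6):
  L = -3, M = 0, N = -3.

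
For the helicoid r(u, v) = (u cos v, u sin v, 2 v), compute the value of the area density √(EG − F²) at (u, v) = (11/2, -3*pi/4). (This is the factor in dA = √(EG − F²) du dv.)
√(EG − F²)|_{(11/2, -3*pi/4)} = sqrt(137)/2

E = 1, F = 0, G = u^2 + 4, so EG − F² = u^2 + 4. Taking the positive square root: √(EG − F²) = sqrt(u^2 + 4). At (u, v) = (11/2, -3*pi/4): sqrt(137)/2.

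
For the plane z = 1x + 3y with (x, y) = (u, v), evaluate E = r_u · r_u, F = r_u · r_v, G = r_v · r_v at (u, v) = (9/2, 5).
E = 2;  F = 3;  G = 10

Partials: r_u = (1, 0, 1), r_v = (0, 1, 3). As functions of (u, v):
  E = r_u · r_u = 2,
  F = r_u · r_v = 3,
  G = r_v · r_v = 10.
Evaluating at (u, v) = (9/2, 5): E = 2, F = 3, G = 10.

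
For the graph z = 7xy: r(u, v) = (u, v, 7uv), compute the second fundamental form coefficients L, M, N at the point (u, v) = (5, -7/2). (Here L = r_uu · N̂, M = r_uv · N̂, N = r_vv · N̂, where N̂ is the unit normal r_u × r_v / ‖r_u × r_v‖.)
L = 0;  M = 14*sqrt(7305)/7305;  N = 0

Compute the unit normal N̂(u, v) = (-7*v/sqrt(49*u^2 + 49*v^2 + 1), -7*u/sqrt(49*u^2 + 49*v^2 + 1), 1/sqrt(49*u^2 + 49*v^2 + 1)), and the second partials r_uu, r_uv, r_vv. Take dot products:
  L(u, v) = r_uu · N̂ = 0,
  M(u, v) = r_uv · N̂ = 7/sqrt(49*u^2 + 49*v^2 + 1),
  N(u, v) = r_vv · N̂ = 0.
Evaluating at (u, v) = (5, -7/2):
  L = 0, M = 14*sqrt(7305)/7305, N = 0.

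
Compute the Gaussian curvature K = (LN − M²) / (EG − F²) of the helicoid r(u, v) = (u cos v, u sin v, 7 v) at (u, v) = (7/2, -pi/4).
K = -16/1225

Coefficients of the first fundamental form: E = 1, F = 0, G = u^2 + 49.
Coefficients of the second fundamental form: L = 0, M = -7/sqrt(u^2 + 49), N = 0.
Assemble K = (LN − M²)/(EG − F²) = -49/(u^2 + 49)^2. At (u, v) = (7/2, -pi/4): K = -16/1225.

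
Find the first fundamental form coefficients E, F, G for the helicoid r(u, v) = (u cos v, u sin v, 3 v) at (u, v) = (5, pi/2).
E = 1;  F = 0;  G = 34

Partials: r_u = (cos(v), sin(v), 0), r_v = (-u*sin(v), u*cos(v), 3). As functions of (u, v):
  E = r_u · r_u = 1,
  F = r_u · r_v = 0,
  G = r_v · r_v = u^2 + 9.
Evaluating at (u, v) = (5, pi/2): E = 1, F = 0, G = 34.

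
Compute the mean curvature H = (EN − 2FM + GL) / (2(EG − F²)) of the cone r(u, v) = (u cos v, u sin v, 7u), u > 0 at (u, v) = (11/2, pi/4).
H = 7*sqrt(2)/110

With E = 50, F = 0, G = u^2, L = 0, M = 0, N = 7*sqrt(2)*u^2/(10*Abs(u)), assemble
  H = (EN − 2FM + GL) / (2(EG − F²)) = 7*sqrt(2)/(20*Abs(u)).
At (u, v) = (11/2, pi/4): H = 7*sqrt(2)/110.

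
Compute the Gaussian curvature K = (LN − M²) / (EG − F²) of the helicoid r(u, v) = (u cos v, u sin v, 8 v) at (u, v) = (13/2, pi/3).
K = -1024/180625

Coefficients of the first fundamental form: E = 1, F = 0, G = u^2 + 64.
Coefficients of the second fundamental form: L = 0, M = -8/sqrt(u^2 + 64), N = 0.
Assemble K = (LN − M²)/(EG − F²) = -64/(u^2 + 64)^2. At (u, v) = (13/2, pi/3): K = -1024/180625.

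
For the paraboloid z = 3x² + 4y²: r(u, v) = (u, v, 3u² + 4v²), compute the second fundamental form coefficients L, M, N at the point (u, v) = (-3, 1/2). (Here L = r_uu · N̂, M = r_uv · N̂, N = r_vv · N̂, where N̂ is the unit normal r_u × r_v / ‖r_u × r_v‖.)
L = 6*sqrt(341)/341;  M = 0;  N = 8*sqrt(341)/341

Compute the unit normal N̂(u, v) = (-6*u/sqrt(36*u^2 + 64*v^2 + 1), -8*v/sqrt(36*u^2 + 64*v^2 + 1), 1/sqrt(36*u^2 + 64*v^2 + 1)), and the second partials r_uu, r_uv, r_vv. Take dot products:
  L(u, v) = r_uu · N̂ = 6/sqrt(36*u^2 + 64*v^2 + 1),
  M(u, v) = r_uv · N̂ = 0,
  N(u, v) = r_vv · N̂ = 8/sqrt(36*u^2 + 64*v^2 + 1).
Evaluating at (u, v) = (-3, 1/2):
  L = 6*sqrt(341)/341, M = 0, N = 8*sqrt(341)/341.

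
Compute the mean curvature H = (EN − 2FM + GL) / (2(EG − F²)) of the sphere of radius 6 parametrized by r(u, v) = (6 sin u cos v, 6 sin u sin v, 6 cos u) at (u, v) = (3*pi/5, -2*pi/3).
H = -1/6

With E = 36, F = 0, G = 36*sin(u)^2, L = -6*sin(u)/Abs(sin(u)), M = 0, N = -6*sin(u)^3/Abs(sin(u)), assemble
  H = (EN − 2FM + GL) / (2(EG − F²)) = -sin(u)/(6*Abs(sin(u))).
At (u, v) = (3*pi/5, -2*pi/3): H = -1/6.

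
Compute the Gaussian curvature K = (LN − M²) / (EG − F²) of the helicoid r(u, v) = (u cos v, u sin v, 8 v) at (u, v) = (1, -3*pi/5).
K = -64/4225

Coefficients of the first fundamental form: E = 1, F = 0, G = u^2 + 64.
Coefficients of the second fundamental form: L = 0, M = -8/sqrt(u^2 + 64), N = 0.
Assemble K = (LN − M²)/(EG − F²) = -64/(u^2 + 64)^2. At (u, v) = (1, -3*pi/5): K = -64/4225.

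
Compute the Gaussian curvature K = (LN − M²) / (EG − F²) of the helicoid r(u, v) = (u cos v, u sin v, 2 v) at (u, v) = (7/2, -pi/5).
K = -64/4225

Coefficients of the first fundamental form: E = 1, F = 0, G = u^2 + 4.
Coefficients of the second fundamental form: L = 0, M = -2/sqrt(u^2 + 4), N = 0.
Assemble K = (LN − M²)/(EG − F²) = -4/(u^2 + 4)^2. At (u, v) = (7/2, -pi/5): K = -64/4225.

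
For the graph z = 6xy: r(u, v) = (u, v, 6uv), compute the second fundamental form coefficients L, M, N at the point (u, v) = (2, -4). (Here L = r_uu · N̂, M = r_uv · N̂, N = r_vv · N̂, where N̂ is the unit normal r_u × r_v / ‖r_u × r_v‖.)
L = 0;  M = 6*sqrt(721)/721;  N = 0

Compute the unit normal N̂(u, v) = (-6*v/sqrt(36*u^2 + 36*v^2 + 1), -6*u/sqrt(36*u^2 + 36*v^2 + 1), 1/sqrt(36*u^2 + 36*v^2 + 1)), and the second partials r_uu, r_uv, r_vv. Take dot products:
  L(u, v) = r_uu · N̂ = 0,
  M(u, v) = r_uv · N̂ = 6/sqrt(36*u^2 + 36*v^2 + 1),
  N(u, v) = r_vv · N̂ = 0.
Evaluating at (u, v) = (2, -4):
  L = 0, M = 6*sqrt(721)/721, N = 0.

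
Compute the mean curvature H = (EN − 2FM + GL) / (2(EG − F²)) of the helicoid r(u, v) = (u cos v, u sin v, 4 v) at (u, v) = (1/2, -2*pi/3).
H = 0

With E = 1, F = 0, G = u^2 + 16, L = 0, M = -4/sqrt(u^2 + 16), N = 0, assemble
  H = (EN − 2FM + GL) / (2(EG − F²)) = 0.
At (u, v) = (1/2, -2*pi/3): H = 0.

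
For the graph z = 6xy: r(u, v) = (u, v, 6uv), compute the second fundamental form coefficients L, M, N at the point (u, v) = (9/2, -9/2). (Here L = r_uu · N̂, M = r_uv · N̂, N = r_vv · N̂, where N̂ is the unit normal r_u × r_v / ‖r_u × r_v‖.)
L = 0;  M = 6*sqrt(1459)/1459;  N = 0

Compute the unit normal N̂(u, v) = (-6*v/sqrt(36*u^2 + 36*v^2 + 1), -6*u/sqrt(36*u^2 + 36*v^2 + 1), 1/sqrt(36*u^2 + 36*v^2 + 1)), and the second partials r_uu, r_uv, r_vv. Take dot products:
  L(u, v) = r_uu · N̂ = 0,
  M(u, v) = r_uv · N̂ = 6/sqrt(36*u^2 + 36*v^2 + 1),
  N(u, v) = r_vv · N̂ = 0.
Evaluating at (u, v) = (9/2, -9/2):
  L = 0, M = 6*sqrt(1459)/1459, N = 0.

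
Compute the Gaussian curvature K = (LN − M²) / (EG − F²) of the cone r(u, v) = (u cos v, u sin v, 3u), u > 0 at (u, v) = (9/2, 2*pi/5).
K = 0

Coefficients of the first fundamental form: E = 10, F = 0, G = u^2.
Coefficients of the second fundamental form: L = 0, M = 0, N = 3*sqrt(10)*u^2/(10*Abs(u)).
Assemble K = (LN − M²)/(EG − F²) = 0. At (u, v) = (9/2, 2*pi/5): K = 0.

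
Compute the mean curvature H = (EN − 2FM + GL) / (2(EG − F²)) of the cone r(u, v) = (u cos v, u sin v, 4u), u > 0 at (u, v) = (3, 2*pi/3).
H = 2*sqrt(17)/51

With E = 17, F = 0, G = u^2, L = 0, M = 0, N = 4*sqrt(17)*u^2/(17*Abs(u)), assemble
  H = (EN − 2FM + GL) / (2(EG − F²)) = 2*sqrt(17)/(17*Abs(u)).
At (u, v) = (3, 2*pi/3): H = 2*sqrt(17)/51.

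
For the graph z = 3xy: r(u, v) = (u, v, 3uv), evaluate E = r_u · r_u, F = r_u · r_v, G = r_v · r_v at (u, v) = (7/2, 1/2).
E = 13/4;  F = 63/4;  G = 445/4

Partials: r_u = (1, 0, 3*v), r_v = (0, 1, 3*u). As functions of (u, v):
  E = r_u · r_u = 9*v^2 + 1,
  F = r_u · r_v = 9*u*v,
  G = r_v · r_v = 9*u^2 + 1.
Evaluating at (u, v) = (7/2, 1/2): E = 13/4, F = 63/4, G = 445/4.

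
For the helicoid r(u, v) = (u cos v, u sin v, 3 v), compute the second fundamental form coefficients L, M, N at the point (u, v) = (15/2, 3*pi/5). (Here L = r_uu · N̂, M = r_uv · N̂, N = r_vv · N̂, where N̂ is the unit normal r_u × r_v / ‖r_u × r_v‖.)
L = 0;  M = -2*sqrt(29)/29;  N = 0

Compute the unit normal N̂(u, v) = (3*sin(v)/sqrt(u^2 + 9), -3*cos(v)/sqrt(u^2 + 9), u/sqrt(u^2 + 9)), and the second partials r_uu, r_uv, r_vv. Take dot products:
  L(u, v) = r_uu · N̂ = 0,
  M(u, v) = r_uv · N̂ = -3/sqrt(u^2 + 9),
  N(u, v) = r_vv · N̂ = 0.
Evaluating at (u, v) = (15/2, 3*pi/5):
  L = 0, M = -2*sqrt(29)/29, N = 0.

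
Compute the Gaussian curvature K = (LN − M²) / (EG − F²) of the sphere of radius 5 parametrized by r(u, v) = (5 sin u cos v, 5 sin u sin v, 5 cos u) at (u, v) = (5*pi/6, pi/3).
K = 1/25

Coefficients of the first fundamental form: E = 25, F = 0, G = 25*sin(u)^2.
Coefficients of the second fundamental form: L = -5*sin(u)/Abs(sin(u)), M = 0, N = -5*sin(u)^3/Abs(sin(u)).
Assemble K = (LN − M²)/(EG − F²) = 1/25. At (u, v) = (5*pi/6, pi/3): K = 1/25.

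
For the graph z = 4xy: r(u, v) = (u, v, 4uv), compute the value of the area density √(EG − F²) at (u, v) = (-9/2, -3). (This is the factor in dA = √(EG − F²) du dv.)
√(EG − F²)|_{(-9/2, -3)} = sqrt(469)

E = 16*v^2 + 1, F = 16*u*v, G = 16*u^2 + 1, so EG − F² = 16*u^2 + 16*v^2 + 1. Taking the positive square root: √(EG − F²) = sqrt(16*u^2 + 16*v^2 + 1). At (u, v) = (-9/2, -3): sqrt(469).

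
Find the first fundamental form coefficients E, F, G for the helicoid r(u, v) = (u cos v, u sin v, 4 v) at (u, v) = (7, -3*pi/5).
E = 1;  F = 0;  G = 65

Partials: r_u = (cos(v), sin(v), 0), r_v = (-u*sin(v), u*cos(v), 4). As functions of (u, v):
  E = r_u · r_u = 1,
  F = r_u · r_v = 0,
  G = r_v · r_v = u^2 + 16.
Evaluating at (u, v) = (7, -3*pi/5): E = 1, F = 0, G = 65.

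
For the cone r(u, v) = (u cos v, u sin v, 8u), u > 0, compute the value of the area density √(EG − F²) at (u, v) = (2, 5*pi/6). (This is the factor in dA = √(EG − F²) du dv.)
√(EG − F²)|_{(2, 5*pi/6)} = 2*sqrt(65)

E = 65, F = 0, G = u^2, so EG − F² = 65*u^2. Taking the positive square root: √(EG − F²) = sqrt(65)*Abs(u). At (u, v) = (2, 5*pi/6): 2*sqrt(65).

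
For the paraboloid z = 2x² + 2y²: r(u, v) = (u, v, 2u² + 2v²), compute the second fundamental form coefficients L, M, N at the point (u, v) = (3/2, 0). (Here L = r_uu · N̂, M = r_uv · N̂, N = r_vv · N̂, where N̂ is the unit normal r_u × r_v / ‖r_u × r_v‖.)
L = 4*sqrt(37)/37;  M = 0;  N = 4*sqrt(37)/37

Compute the unit normal N̂(u, v) = (-4*u/sqrt(16*u^2 + 16*v^2 + 1), -4*v/sqrt(16*u^2 + 16*v^2 + 1), 1/sqrt(16*u^2 + 16*v^2 + 1)), and the second partials r_uu, r_uv, r_vv. Take dot products:
  L(u, v) = r_uu · N̂ = 4/sqrt(16*u^2 + 16*v^2 + 1),
  M(u, v) = r_uv · N̂ = 0,
  N(u, v) = r_vv · N̂ = 4/sqrt(16*u^2 + 16*v^2 + 1).
Evaluating at (u, v) = (3/2, 0):
  L = 4*sqrt(37)/37, M = 0, N = 4*sqrt(37)/37.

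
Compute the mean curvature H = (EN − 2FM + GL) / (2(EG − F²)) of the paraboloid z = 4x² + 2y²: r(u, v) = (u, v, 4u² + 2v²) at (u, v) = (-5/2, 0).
H = 806*sqrt(401)/160801

With E = 64*u^2 + 1, F = 32*u*v, G = 16*v^2 + 1, L = 8/sqrt(64*u^2 + 16*v^2 + 1), M = 0, N = 4/sqrt(64*u^2 + 16*v^2 + 1), assemble
  H = (EN − 2FM + GL) / (2(EG − F²)) = 2*(64*u^2 + 32*v^2 + 3)/(64*u^2 + 16*v^2 + 1)^(3/2).
At (u, v) = (-5/2, 0): H = 806*sqrt(401)/160801.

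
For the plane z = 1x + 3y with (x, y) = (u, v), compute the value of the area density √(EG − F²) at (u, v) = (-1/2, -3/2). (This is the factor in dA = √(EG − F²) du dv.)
√(EG − F²)|_{(-1/2, -3/2)} = sqrt(11)

E = 2, F = 3, G = 10, so EG − F² = 11. Taking the positive square root: √(EG − F²) = sqrt(11). At (u, v) = (-1/2, -3/2): sqrt(11).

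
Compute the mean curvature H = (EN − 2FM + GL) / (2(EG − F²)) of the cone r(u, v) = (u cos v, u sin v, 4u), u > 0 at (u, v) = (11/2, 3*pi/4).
H = 4*sqrt(17)/187

With E = 17, F = 0, G = u^2, L = 0, M = 0, N = 4*sqrt(17)*u^2/(17*Abs(u)), assemble
  H = (EN − 2FM + GL) / (2(EG − F²)) = 2*sqrt(17)/(17*Abs(u)).
At (u, v) = (11/2, 3*pi/4): H = 4*sqrt(17)/187.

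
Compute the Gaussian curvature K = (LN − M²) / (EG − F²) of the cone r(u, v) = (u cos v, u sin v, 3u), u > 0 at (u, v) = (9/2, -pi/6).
K = 0

Coefficients of the first fundamental form: E = 10, F = 0, G = u^2.
Coefficients of the second fundamental form: L = 0, M = 0, N = 3*sqrt(10)*u^2/(10*Abs(u)).
Assemble K = (LN − M²)/(EG − F²) = 0. At (u, v) = (9/2, -pi/6): K = 0.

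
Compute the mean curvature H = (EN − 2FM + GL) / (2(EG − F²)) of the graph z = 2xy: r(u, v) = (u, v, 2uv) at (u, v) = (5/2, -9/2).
H = 90*sqrt(107)/11449

With E = 4*v^2 + 1, F = 4*u*v, G = 4*u^2 + 1, L = 0, M = 2/sqrt(4*u^2 + 4*v^2 + 1), N = 0, assemble
  H = (EN − 2FM + GL) / (2(EG − F²)) = -8*u*v/(4*u^2 + 4*v^2 + 1)^(3/2).
At (u, v) = (5/2, -9/2): H = 90*sqrt(107)/11449.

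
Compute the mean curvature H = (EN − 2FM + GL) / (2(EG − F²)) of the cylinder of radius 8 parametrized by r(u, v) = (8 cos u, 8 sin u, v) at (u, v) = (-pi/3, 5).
H = -1/16

With E = 64, F = 0, G = 1, L = -8, M = 0, N = 0, assemble
  H = (EN − 2FM + GL) / (2(EG − F²)) = -1/16.
At (u, v) = (-pi/3, 5): H = -1/16.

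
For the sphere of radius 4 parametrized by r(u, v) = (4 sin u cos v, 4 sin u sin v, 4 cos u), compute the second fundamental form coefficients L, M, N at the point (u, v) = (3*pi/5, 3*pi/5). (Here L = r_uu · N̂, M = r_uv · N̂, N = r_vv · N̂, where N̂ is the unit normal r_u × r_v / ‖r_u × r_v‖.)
L = -4;  M = 0;  N = -5/2 - sqrt(5)/2

Compute the unit normal N̂(u, v) = (sin(u)^2*cos(v)/Abs(sin(u)), sin(u)^2*sin(v)/Abs(sin(u)), sin(2*u)/(2*Abs(sin(u)))), and the second partials r_uu, r_uv, r_vv. Take dot products:
  L(u, v) = r_uu · N̂ = -4*sin(u)/Abs(sin(u)),
  M(u, v) = r_uv · N̂ = 0,
  N(u, v) = r_vv · N̂ = -4*sin(u)^3/Abs(sin(u)).
Evaluating at (u, v) = (3*pi/5, 3*pi/5):
  L = -4, M = 0, N = -5/2 - sqrt(5)/2.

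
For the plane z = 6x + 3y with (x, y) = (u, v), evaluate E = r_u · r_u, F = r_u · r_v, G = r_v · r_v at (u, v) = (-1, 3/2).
E = 37;  F = 18;  G = 10

Partials: r_u = (1, 0, 6), r_v = (0, 1, 3). As functions of (u, v):
  E = r_u · r_u = 37,
  F = r_u · r_v = 18,
  G = r_v · r_v = 10.
Evaluating at (u, v) = (-1, 3/2): E = 37, F = 18, G = 10.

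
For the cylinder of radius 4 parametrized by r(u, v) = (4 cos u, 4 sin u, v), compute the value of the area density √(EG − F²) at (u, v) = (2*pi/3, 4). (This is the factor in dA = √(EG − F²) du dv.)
√(EG − F²)|_{(2*pi/3, 4)} = 4

E = 16, F = 0, G = 1, so EG − F² = 16. Taking the positive square root: √(EG − F²) = 4. At (u, v) = (2*pi/3, 4): 4.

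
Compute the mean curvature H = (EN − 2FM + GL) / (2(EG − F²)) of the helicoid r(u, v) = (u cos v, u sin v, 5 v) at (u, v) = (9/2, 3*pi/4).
H = 0

With E = 1, F = 0, G = u^2 + 25, L = 0, M = -5/sqrt(u^2 + 25), N = 0, assemble
  H = (EN − 2FM + GL) / (2(EG − F²)) = 0.
At (u, v) = (9/2, 3*pi/4): H = 0.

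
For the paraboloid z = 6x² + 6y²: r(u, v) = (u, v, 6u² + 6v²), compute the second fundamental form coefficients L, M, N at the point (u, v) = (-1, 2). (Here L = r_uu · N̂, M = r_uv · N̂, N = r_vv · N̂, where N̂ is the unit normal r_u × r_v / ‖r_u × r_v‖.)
L = 12*sqrt(721)/721;  M = 0;  N = 12*sqrt(721)/721

Compute the unit normal N̂(u, v) = (-12*u/sqrt(144*u^2 + 144*v^2 + 1), -12*v/sqrt(144*u^2 + 144*v^2 + 1), 1/sqrt(144*u^2 + 144*v^2 + 1)), and the second partials r_uu, r_uv, r_vv. Take dot products:
  L(u, v) = r_uu · N̂ = 12/sqrt(144*u^2 + 144*v^2 + 1),
  M(u, v) = r_uv · N̂ = 0,
  N(u, v) = r_vv · N̂ = 12/sqrt(144*u^2 + 144*v^2 + 1).
Evaluating at (u, v) = (-1, 2):
  L = 12*sqrt(721)/721, M = 0, N = 12*sqrt(721)/721.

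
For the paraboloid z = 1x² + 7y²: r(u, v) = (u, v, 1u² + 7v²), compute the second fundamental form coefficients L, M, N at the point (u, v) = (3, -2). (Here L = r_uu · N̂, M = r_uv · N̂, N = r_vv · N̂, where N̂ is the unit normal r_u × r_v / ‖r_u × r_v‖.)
L = 2*sqrt(821)/821;  M = 0;  N = 14*sqrt(821)/821

Compute the unit normal N̂(u, v) = (-2*u/sqrt(4*u^2 + 196*v^2 + 1), -14*v/sqrt(4*u^2 + 196*v^2 + 1), 1/sqrt(4*u^2 + 196*v^2 + 1)), and the second partials r_uu, r_uv, r_vv. Take dot products:
  L(u, v) = r_uu · N̂ = 2/sqrt(4*u^2 + 196*v^2 + 1),
  M(u, v) = r_uv · N̂ = 0,
  N(u, v) = r_vv · N̂ = 14/sqrt(4*u^2 + 196*v^2 + 1).
Evaluating at (u, v) = (3, -2):
  L = 2*sqrt(821)/821, M = 0, N = 14*sqrt(821)/821.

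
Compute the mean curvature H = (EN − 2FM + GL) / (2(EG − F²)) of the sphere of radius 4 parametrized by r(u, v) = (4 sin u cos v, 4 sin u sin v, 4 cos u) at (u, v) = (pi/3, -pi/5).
H = -1/4

With E = 16, F = 0, G = 16*sin(u)^2, L = -4*sin(u)/Abs(sin(u)), M = 0, N = -4*sin(u)^3/Abs(sin(u)), assemble
  H = (EN − 2FM + GL) / (2(EG − F²)) = -sin(u)/(4*Abs(sin(u))).
At (u, v) = (pi/3, -pi/5): H = -1/4.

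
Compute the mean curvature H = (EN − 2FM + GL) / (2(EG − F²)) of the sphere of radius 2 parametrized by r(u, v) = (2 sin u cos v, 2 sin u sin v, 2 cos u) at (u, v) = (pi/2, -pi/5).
H = -1/2

With E = 4, F = 0, G = 4*sin(u)^2, L = -2*sin(u)/Abs(sin(u)), M = 0, N = -2*sin(u)^3/Abs(sin(u)), assemble
  H = (EN − 2FM + GL) / (2(EG − F²)) = -sin(u)/(2*Abs(sin(u))).
At (u, v) = (pi/2, -pi/5): H = -1/2.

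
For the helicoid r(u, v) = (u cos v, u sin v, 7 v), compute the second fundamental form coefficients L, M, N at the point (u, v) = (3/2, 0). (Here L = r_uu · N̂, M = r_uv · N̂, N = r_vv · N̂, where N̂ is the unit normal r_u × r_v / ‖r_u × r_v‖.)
L = 0;  M = -14*sqrt(205)/205;  N = 0

Compute the unit normal N̂(u, v) = (7*sin(v)/sqrt(u^2 + 49), -7*cos(v)/sqrt(u^2 + 49), u/sqrt(u^2 + 49)), and the second partials r_uu, r_uv, r_vv. Take dot products:
  L(u, v) = r_uu · N̂ = 0,
  M(u, v) = r_uv · N̂ = -7/sqrt(u^2 + 49),
  N(u, v) = r_vv · N̂ = 0.
Evaluating at (u, v) = (3/2, 0):
  L = 0, M = -14*sqrt(205)/205, N = 0.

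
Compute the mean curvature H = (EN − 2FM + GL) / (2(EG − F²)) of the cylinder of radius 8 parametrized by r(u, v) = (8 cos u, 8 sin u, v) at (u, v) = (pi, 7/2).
H = -1/16

With E = 64, F = 0, G = 1, L = -8, M = 0, N = 0, assemble
  H = (EN − 2FM + GL) / (2(EG − F²)) = -1/16.
At (u, v) = (pi, 7/2): H = -1/16.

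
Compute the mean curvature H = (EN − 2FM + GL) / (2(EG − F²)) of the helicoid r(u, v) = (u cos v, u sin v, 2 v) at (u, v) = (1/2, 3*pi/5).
H = 0

With E = 1, F = 0, G = u^2 + 4, L = 0, M = -2/sqrt(u^2 + 4), N = 0, assemble
  H = (EN − 2FM + GL) / (2(EG − F²)) = 0.
At (u, v) = (1/2, 3*pi/5): H = 0.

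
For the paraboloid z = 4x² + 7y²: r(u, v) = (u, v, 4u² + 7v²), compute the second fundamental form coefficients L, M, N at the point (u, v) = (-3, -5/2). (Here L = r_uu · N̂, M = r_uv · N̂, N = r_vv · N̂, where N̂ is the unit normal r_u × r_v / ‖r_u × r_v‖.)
L = 4*sqrt(1802)/901;  M = 0;  N = 7*sqrt(1802)/901

Compute the unit normal N̂(u, v) = (-8*u/sqrt(64*u^2 + 196*v^2 + 1), -14*v/sqrt(64*u^2 + 196*v^2 + 1), 1/sqrt(64*u^2 + 196*v^2 + 1)), and the second partials r_uu, r_uv, r_vv. Take dot products:
  L(u, v) = r_uu · N̂ = 8/sqrt(64*u^2 + 196*v^2 + 1),
  M(u, v) = r_uv · N̂ = 0,
  N(u, v) = r_vv · N̂ = 14/sqrt(64*u^2 + 196*v^2 + 1).
Evaluating at (u, v) = (-3, -5/2):
  L = 4*sqrt(1802)/901, M = 0, N = 7*sqrt(1802)/901.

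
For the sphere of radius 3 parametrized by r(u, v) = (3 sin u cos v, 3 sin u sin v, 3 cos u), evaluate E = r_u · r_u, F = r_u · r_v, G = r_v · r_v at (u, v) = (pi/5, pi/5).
E = 9;  F = 0;  G = 45/8 - 9*sqrt(5)/8

Partials: r_u = (3*cos(u)*cos(v), 3*sin(v)*cos(u), -3*sin(u)), r_v = (-3*sin(u)*sin(v), 3*sin(u)*cos(v), 0). As functions of (u, v):
  E = r_u · r_u = 9,
  F = r_u · r_v = 0,
  G = r_v · r_v = 9*sin(u)^2.
Evaluating at (u, v) = (pi/5, pi/5): E = 9, F = 0, G = 45/8 - 9*sqrt(5)/8.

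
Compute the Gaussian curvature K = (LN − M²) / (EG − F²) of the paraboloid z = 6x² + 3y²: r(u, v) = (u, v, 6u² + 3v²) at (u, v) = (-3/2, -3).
K = 72/421201

Coefficients of the first fundamental form: E = 144*u^2 + 1, F = 72*u*v, G = 36*v^2 + 1.
Coefficients of the second fundamental form: L = 12/sqrt(144*u^2 + 36*v^2 + 1), M = 0, N = 6/sqrt(144*u^2 + 36*v^2 + 1).
Assemble K = (LN − M²)/(EG − F²) = 72/(20736*u^4 + 10368*u^2*v^2 + 288*u^2 + 1296*v^4 + 72*v^2 + 1). At (u, v) = (-3/2, -3): K = 72/421201.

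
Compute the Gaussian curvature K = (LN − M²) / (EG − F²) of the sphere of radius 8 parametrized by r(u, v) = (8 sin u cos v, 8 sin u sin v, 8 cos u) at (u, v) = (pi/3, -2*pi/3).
K = 1/64

Coefficients of the first fundamental form: E = 64, F = 0, G = 64*sin(u)^2.
Coefficients of the second fundamental form: L = -8*sin(u)/Abs(sin(u)), M = 0, N = -8*sin(u)^3/Abs(sin(u)).
Assemble K = (LN − M²)/(EG − F²) = 1/64. At (u, v) = (pi/3, -2*pi/3): K = 1/64.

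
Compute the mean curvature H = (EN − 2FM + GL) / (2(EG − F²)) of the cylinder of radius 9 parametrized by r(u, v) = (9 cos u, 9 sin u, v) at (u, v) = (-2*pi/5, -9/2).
H = -1/18

With E = 81, F = 0, G = 1, L = -9, M = 0, N = 0, assemble
  H = (EN − 2FM + GL) / (2(EG − F²)) = -1/18.
At (u, v) = (-2*pi/5, -9/2): H = -1/18.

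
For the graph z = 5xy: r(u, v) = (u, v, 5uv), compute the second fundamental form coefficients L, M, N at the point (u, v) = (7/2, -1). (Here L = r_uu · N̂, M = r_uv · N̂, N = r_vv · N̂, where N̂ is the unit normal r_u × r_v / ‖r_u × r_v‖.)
L = 0;  M = 10*sqrt(1329)/1329;  N = 0

Compute the unit normal N̂(u, v) = (-5*v/sqrt(25*u^2 + 25*v^2 + 1), -5*u/sqrt(25*u^2 + 25*v^2 + 1), 1/sqrt(25*u^2 + 25*v^2 + 1)), and the second partials r_uu, r_uv, r_vv. Take dot products:
  L(u, v) = r_uu · N̂ = 0,
  M(u, v) = r_uv · N̂ = 5/sqrt(25*u^2 + 25*v^2 + 1),
  N(u, v) = r_vv · N̂ = 0.
Evaluating at (u, v) = (7/2, -1):
  L = 0, M = 10*sqrt(1329)/1329, N = 0.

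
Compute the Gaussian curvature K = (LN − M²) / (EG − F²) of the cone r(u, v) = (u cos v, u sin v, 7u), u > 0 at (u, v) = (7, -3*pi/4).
K = 0

Coefficients of the first fundamental form: E = 50, F = 0, G = u^2.
Coefficients of the second fundamental form: L = 0, M = 0, N = 7*sqrt(2)*u^2/(10*Abs(u)).
Assemble K = (LN − M²)/(EG − F²) = 0. At (u, v) = (7, -3*pi/4): K = 0.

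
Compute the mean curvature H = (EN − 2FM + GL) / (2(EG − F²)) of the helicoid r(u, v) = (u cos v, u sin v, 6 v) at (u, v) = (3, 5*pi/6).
H = 0

With E = 1, F = 0, G = u^2 + 36, L = 0, M = -6/sqrt(u^2 + 36), N = 0, assemble
  H = (EN − 2FM + GL) / (2(EG − F²)) = 0.
At (u, v) = (3, 5*pi/6): H = 0.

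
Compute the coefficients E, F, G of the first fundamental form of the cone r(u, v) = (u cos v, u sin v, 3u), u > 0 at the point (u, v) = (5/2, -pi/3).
E = 10;  F = 0;  G = 25/4

Partials: r_u = (cos(v), sin(v), 3), r_v = (-u*sin(v), u*cos(v), 0). As functions of (u, v):
  E = r_u · r_u = 10,
  F = r_u · r_v = 0,
  G = r_v · r_v = u^2.
Evaluating at (u, v) = (5/2, -pi/3): E = 10, F = 0, G = 25/4.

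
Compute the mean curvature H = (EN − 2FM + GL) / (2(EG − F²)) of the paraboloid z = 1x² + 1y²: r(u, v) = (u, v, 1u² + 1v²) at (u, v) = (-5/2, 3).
H = 63*sqrt(62)/3844

With E = 4*u^2 + 1, F = 4*u*v, G = 4*v^2 + 1, L = 2/sqrt(4*u^2 + 4*v^2 + 1), M = 0, N = 2/sqrt(4*u^2 + 4*v^2 + 1), assemble
  H = (EN − 2FM + GL) / (2(EG − F²)) = 2*(2*u^2 + 2*v^2 + 1)/(4*u^2 + 4*v^2 + 1)^(3/2).
At (u, v) = (-5/2, 3): H = 63*sqrt(62)/3844.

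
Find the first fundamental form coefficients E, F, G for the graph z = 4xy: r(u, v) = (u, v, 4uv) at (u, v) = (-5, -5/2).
E = 101;  F = 200;  G = 401

Partials: r_u = (1, 0, 4*v), r_v = (0, 1, 4*u). As functions of (u, v):
  E = r_u · r_u = 16*v^2 + 1,
  F = r_u · r_v = 16*u*v,
  G = r_v · r_v = 16*u^2 + 1.
Evaluating at (u, v) = (-5, -5/2): E = 101, F = 200, G = 401.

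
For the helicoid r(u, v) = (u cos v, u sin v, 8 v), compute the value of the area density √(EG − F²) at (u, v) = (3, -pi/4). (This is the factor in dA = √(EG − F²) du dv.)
√(EG − F²)|_{(3, -pi/4)} = sqrt(73)

E = 1, F = 0, G = u^2 + 64, so EG − F² = u^2 + 64. Taking the positive square root: √(EG − F²) = sqrt(u^2 + 64). At (u, v) = (3, -pi/4): sqrt(73).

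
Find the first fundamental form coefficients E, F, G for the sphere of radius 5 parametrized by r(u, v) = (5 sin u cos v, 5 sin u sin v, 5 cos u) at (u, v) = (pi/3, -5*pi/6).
E = 25;  F = 0;  G = 75/4

Partials: r_u = (5*cos(u)*cos(v), 5*sin(v)*cos(u), -5*sin(u)), r_v = (-5*sin(u)*sin(v), 5*sin(u)*cos(v), 0). As functions of (u, v):
  E = r_u · r_u = 25,
  F = r_u · r_v = 0,
  G = r_v · r_v = 25*sin(u)^2.
Evaluating at (u, v) = (pi/3, -5*pi/6): E = 25, F = 0, G = 75/4.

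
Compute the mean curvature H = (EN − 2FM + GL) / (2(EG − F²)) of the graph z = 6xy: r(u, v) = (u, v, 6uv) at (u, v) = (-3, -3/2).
H = -243*sqrt(406)/41209

With E = 36*v^2 + 1, F = 36*u*v, G = 36*u^2 + 1, L = 0, M = 6/sqrt(36*u^2 + 36*v^2 + 1), N = 0, assemble
  H = (EN − 2FM + GL) / (2(EG − F²)) = -216*u*v/(36*u^2 + 36*v^2 + 1)^(3/2).
At (u, v) = (-3, -3/2): H = -243*sqrt(406)/41209.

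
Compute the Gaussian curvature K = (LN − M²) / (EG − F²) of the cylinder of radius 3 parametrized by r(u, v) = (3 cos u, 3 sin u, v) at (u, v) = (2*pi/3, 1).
K = 0

Coefficients of the first fundamental form: E = 9, F = 0, G = 1.
Coefficients of the second fundamental form: L = -3, M = 0, N = 0.
Assemble K = (LN − M²)/(EG − F²) = 0. At (u, v) = (2*pi/3, 1): K = 0.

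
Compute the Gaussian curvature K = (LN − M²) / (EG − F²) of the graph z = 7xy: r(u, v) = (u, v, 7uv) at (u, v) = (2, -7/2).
K = -784/10169721

Coefficients of the first fundamental form: E = 49*v^2 + 1, F = 49*u*v, G = 49*u^2 + 1.
Coefficients of the second fundamental form: L = 0, M = 7/sqrt(49*u^2 + 49*v^2 + 1), N = 0.
Assemble K = (LN − M²)/(EG − F²) = -49/(2401*u^4 + 4802*u^2*v^2 + 98*u^2 + 2401*v^4 + 98*v^2 + 1). At (u, v) = (2, -7/2): K = -784/10169721.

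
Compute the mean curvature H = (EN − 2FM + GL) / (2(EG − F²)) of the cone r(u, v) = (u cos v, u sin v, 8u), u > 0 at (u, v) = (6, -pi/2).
H = 2*sqrt(65)/195

With E = 65, F = 0, G = u^2, L = 0, M = 0, N = 8*sqrt(65)*u^2/(65*Abs(u)), assemble
  H = (EN − 2FM + GL) / (2(EG − F²)) = 4*sqrt(65)/(65*Abs(u)).
At (u, v) = (6, -pi/2): H = 2*sqrt(65)/195.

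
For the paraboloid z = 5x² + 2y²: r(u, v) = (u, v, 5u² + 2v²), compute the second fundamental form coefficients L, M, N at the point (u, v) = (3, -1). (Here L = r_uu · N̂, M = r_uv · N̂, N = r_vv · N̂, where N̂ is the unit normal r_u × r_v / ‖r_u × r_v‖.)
L = 10*sqrt(917)/917;  M = 0;  N = 4*sqrt(917)/917

Compute the unit normal N̂(u, v) = (-10*u/sqrt(100*u^2 + 16*v^2 + 1), -4*v/sqrt(100*u^2 + 16*v^2 + 1), 1/sqrt(100*u^2 + 16*v^2 + 1)), and the second partials r_uu, r_uv, r_vv. Take dot products:
  L(u, v) = r_uu · N̂ = 10/sqrt(100*u^2 + 16*v^2 + 1),
  M(u, v) = r_uv · N̂ = 0,
  N(u, v) = r_vv · N̂ = 4/sqrt(100*u^2 + 16*v^2 + 1).
Evaluating at (u, v) = (3, -1):
  L = 10*sqrt(917)/917, M = 0, N = 4*sqrt(917)/917.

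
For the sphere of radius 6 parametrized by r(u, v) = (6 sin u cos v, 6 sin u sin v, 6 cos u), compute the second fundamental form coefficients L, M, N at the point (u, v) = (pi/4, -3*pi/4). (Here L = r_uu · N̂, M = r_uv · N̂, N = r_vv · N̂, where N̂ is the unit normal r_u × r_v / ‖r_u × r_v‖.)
L = -6;  M = 0;  N = -3

Compute the unit normal N̂(u, v) = (sin(u)^2*cos(v)/Abs(sin(u)), sin(u)^2*sin(v)/Abs(sin(u)), sin(2*u)/(2*Abs(sin(u)))), and the second partials r_uu, r_uv, r_vv. Take dot products:
  L(u, v) = r_uu · N̂ = -6*sin(u)/Abs(sin(u)),
  M(u, v) = r_uv · N̂ = 0,
  N(u, v) = r_vv · N̂ = -6*sin(u)^3/Abs(sin(u)).
Evaluating at (u, v) = (pi/4, -3*pi/4):
  L = -6, M = 0, N = -3.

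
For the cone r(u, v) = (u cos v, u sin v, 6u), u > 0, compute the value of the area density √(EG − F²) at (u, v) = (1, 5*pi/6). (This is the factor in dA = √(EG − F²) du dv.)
√(EG − F²)|_{(1, 5*pi/6)} = sqrt(37)

E = 37, F = 0, G = u^2, so EG − F² = 37*u^2. Taking the positive square root: √(EG − F²) = sqrt(37)*Abs(u). At (u, v) = (1, 5*pi/6): sqrt(37).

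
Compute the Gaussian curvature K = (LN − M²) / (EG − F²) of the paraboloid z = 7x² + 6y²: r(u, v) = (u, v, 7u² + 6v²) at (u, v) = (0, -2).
K = 168/332929

Coefficients of the first fundamental form: E = 196*u^2 + 1, F = 168*u*v, G = 144*v^2 + 1.
Coefficients of the second fundamental form: L = 14/sqrt(196*u^2 + 144*v^2 + 1), M = 0, N = 12/sqrt(196*u^2 + 144*v^2 + 1).
Assemble K = (LN − M²)/(EG − F²) = 168/(38416*u^4 + 56448*u^2*v^2 + 392*u^2 + 20736*v^4 + 288*v^2 + 1). At (u, v) = (0, -2): K = 168/332929.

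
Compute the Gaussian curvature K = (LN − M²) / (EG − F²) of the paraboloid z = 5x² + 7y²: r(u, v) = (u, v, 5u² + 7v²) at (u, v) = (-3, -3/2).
K = 35/450241

Coefficients of the first fundamental form: E = 100*u^2 + 1, F = 140*u*v, G = 196*v^2 + 1.
Coefficients of the second fundamental form: L = 10/sqrt(100*u^2 + 196*v^2 + 1), M = 0, N = 14/sqrt(100*u^2 + 196*v^2 + 1).
Assemble K = (LN − M²)/(EG − F²) = 140/(10000*u^4 + 39200*u^2*v^2 + 200*u^2 + 38416*v^4 + 392*v^2 + 1). At (u, v) = (-3, -3/2): K = 35/450241.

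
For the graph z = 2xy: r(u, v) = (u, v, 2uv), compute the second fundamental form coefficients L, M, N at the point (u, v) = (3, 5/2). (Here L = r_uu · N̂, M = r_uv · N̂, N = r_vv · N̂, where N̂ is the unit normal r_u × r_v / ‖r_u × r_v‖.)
L = 0;  M = sqrt(62)/31;  N = 0

Compute the unit normal N̂(u, v) = (-2*v/sqrt(4*u^2 + 4*v^2 + 1), -2*u/sqrt(4*u^2 + 4*v^2 + 1), 1/sqrt(4*u^2 + 4*v^2 + 1)), and the second partials r_uu, r_uv, r_vv. Take dot products:
  L(u, v) = r_uu · N̂ = 0,
  M(u, v) = r_uv · N̂ = 2/sqrt(4*u^2 + 4*v^2 + 1),
  N(u, v) = r_vv · N̂ = 0.
Evaluating at (u, v) = (3, 5/2):
  L = 0, M = sqrt(62)/31, N = 0.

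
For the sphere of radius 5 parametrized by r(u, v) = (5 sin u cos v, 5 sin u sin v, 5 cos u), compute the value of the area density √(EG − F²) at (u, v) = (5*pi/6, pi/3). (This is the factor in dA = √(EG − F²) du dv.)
√(EG − F²)|_{(5*pi/6, pi/3)} = 25/2

E = 25, F = 0, G = 25*sin(u)^2, so EG − F² = 625*sin(u)^2. Taking the positive square root: √(EG − F²) = 25*Abs(sin(u)). At (u, v) = (5*pi/6, pi/3): 25/2.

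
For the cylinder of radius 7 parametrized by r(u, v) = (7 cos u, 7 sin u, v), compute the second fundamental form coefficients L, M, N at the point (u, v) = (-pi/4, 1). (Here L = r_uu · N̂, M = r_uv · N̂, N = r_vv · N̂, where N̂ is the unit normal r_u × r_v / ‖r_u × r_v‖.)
L = -7;  M = 0;  N = 0

Compute the unit normal N̂(u, v) = (cos(u), sin(u), 0), and the second partials r_uu, r_uv, r_vv. Take dot products:
  L(u, v) = r_uu · N̂ = -7,
  M(u, v) = r_uv · N̂ = 0,
  N(u, v) = r_vv · N̂ = 0.
Evaluating at (u, v) = (-pi/4, 1):
  L = -7, M = 0, N = 0.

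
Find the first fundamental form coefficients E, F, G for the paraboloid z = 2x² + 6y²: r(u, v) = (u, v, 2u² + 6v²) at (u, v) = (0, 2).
E = 1;  F = 0;  G = 577

Partials: r_u = (1, 0, 4*u), r_v = (0, 1, 12*v). As functions of (u, v):
  E = r_u · r_u = 16*u^2 + 1,
  F = r_u · r_v = 48*u*v,
  G = r_v · r_v = 144*v^2 + 1.
Evaluating at (u, v) = (0, 2): E = 1, F = 0, G = 577.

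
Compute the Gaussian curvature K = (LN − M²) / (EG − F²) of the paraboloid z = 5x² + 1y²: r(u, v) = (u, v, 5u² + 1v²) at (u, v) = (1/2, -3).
K = 5/961

Coefficients of the first fundamental form: E = 100*u^2 + 1, F = 20*u*v, G = 4*v^2 + 1.
Coefficients of the second fundamental form: L = 10/sqrt(100*u^2 + 4*v^2 + 1), M = 0, N = 2/sqrt(100*u^2 + 4*v^2 + 1).
Assemble K = (LN − M²)/(EG − F²) = 20/(10000*u^4 + 800*u^2*v^2 + 200*u^2 + 16*v^4 + 8*v^2 + 1). At (u, v) = (1/2, -3): K = 5/961.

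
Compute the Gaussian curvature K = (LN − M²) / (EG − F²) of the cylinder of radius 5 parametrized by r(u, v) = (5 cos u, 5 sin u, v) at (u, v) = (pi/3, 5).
K = 0

Coefficients of the first fundamental form: E = 25, F = 0, G = 1.
Coefficients of the second fundamental form: L = -5, M = 0, N = 0.
Assemble K = (LN − M²)/(EG − F²) = 0. At (u, v) = (pi/3, 5): K = 0.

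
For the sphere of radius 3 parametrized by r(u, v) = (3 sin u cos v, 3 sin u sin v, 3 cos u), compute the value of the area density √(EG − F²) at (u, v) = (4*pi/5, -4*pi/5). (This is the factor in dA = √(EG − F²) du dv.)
√(EG − F²)|_{(4*pi/5, -4*pi/5)} = 9*sqrt(10 - 2*sqrt(5))/4

E = 9, F = 0, G = 9*sin(u)^2, so EG − F² = 81*sin(u)^2. Taking the positive square root: √(EG − F²) = 9*Abs(sin(u)). At (u, v) = (4*pi/5, -4*pi/5): 9*sqrt(10 - 2*sqrt(5))/4.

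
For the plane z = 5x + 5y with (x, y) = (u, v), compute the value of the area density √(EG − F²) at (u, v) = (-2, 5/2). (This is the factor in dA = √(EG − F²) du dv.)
√(EG − F²)|_{(-2, 5/2)} = sqrt(51)

E = 26, F = 25, G = 26, so EG − F² = 51. Taking the positive square root: √(EG − F²) = sqrt(51). At (u, v) = (-2, 5/2): sqrt(51).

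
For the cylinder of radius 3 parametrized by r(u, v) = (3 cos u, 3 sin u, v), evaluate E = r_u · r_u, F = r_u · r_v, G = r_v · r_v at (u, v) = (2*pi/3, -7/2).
E = 9;  F = 0;  G = 1

Partials: r_u = (-3*sin(u), 3*cos(u), 0), r_v = (0, 0, 1). As functions of (u, v):
  E = r_u · r_u = 9,
  F = r_u · r_v = 0,
  G = r_v · r_v = 1.
Evaluating at (u, v) = (2*pi/3, -7/2): E = 9, F = 0, G = 1.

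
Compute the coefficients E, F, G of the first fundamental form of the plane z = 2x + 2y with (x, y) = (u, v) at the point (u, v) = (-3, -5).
E = 5;  F = 4;  G = 5

Partials: r_u = (1, 0, 2), r_v = (0, 1, 2). As functions of (u, v):
  E = r_u · r_u = 5,
  F = r_u · r_v = 4,
  G = r_v · r_v = 5.
Evaluating at (u, v) = (-3, -5): E = 5, F = 4, G = 5.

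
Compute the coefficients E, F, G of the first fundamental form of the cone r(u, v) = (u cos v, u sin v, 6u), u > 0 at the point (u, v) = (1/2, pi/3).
E = 37;  F = 0;  G = 1/4

Partials: r_u = (cos(v), sin(v), 6), r_v = (-u*sin(v), u*cos(v), 0). As functions of (u, v):
  E = r_u · r_u = 37,
  F = r_u · r_v = 0,
  G = r_v · r_v = u^2.
Evaluating at (u, v) = (1/2, pi/3): E = 37, F = 0, G = 1/4.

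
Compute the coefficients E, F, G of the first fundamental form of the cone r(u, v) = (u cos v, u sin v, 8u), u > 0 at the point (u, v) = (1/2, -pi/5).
E = 65;  F = 0;  G = 1/4

Partials: r_u = (cos(v), sin(v), 8), r_v = (-u*sin(v), u*cos(v), 0). As functions of (u, v):
  E = r_u · r_u = 65,
  F = r_u · r_v = 0,
  G = r_v · r_v = u^2.
Evaluating at (u, v) = (1/2, -pi/5): E = 65, F = 0, G = 1/4.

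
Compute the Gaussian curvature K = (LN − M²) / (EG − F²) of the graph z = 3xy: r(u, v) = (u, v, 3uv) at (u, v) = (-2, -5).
K = -9/68644

Coefficients of the first fundamental form: E = 9*v^2 + 1, F = 9*u*v, G = 9*u^2 + 1.
Coefficients of the second fundamental form: L = 0, M = 3/sqrt(9*u^2 + 9*v^2 + 1), N = 0.
Assemble K = (LN − M²)/(EG − F²) = -9/(81*u^4 + 162*u^2*v^2 + 18*u^2 + 81*v^4 + 18*v^2 + 1). At (u, v) = (-2, -5): K = -9/68644.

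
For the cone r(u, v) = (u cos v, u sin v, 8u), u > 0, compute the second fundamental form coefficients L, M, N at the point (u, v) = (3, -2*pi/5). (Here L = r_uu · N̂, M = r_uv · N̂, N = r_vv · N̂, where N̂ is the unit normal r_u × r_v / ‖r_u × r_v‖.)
L = 0;  M = 0;  N = 24*sqrt(65)/65

Compute the unit normal N̂(u, v) = (-8*sqrt(65)*u*cos(v)/(65*Abs(u)), -8*sqrt(65)*u*sin(v)/(65*Abs(u)), sqrt(65)*u/(65*Abs(u))), and the second partials r_uu, r_uv, r_vv. Take dot products:
  L(u, v) = r_uu · N̂ = 0,
  M(u, v) = r_uv · N̂ = 0,
  N(u, v) = r_vv · N̂ = 8*sqrt(65)*u^2/(65*Abs(u)).
Evaluating at (u, v) = (3, -2*pi/5):
  L = 0, M = 0, N = 24*sqrt(65)/65.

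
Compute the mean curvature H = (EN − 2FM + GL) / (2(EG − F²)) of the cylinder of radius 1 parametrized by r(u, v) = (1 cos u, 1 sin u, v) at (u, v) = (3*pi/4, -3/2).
H = -1/2

With E = 1, F = 0, G = 1, L = -1, M = 0, N = 0, assemble
  H = (EN − 2FM + GL) / (2(EG − F²)) = -1/2.
At (u, v) = (3*pi/4, -3/2): H = -1/2.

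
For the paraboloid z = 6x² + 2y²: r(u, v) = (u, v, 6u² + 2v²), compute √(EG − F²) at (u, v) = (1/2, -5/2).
√(EG − F²)|_{(1/2, -5/2)} = sqrt(137)

E = 144*u^2 + 1, F = 48*u*v, G = 16*v^2 + 1; EG − F² = 144*u^2 + 16*v^2 + 1; √(EG − F²) = sqrt(144*u^2 + 16*v^2 + 1). At the given point: sqrt(137).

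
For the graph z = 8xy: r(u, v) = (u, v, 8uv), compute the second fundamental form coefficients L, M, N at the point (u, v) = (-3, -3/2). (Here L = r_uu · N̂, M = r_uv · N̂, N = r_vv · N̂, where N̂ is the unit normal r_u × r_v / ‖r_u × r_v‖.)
L = 0;  M = 8*sqrt(721)/721;  N = 0

Compute the unit normal N̂(u, v) = (-8*v/sqrt(64*u^2 + 64*v^2 + 1), -8*u/sqrt(64*u^2 + 64*v^2 + 1), 1/sqrt(64*u^2 + 64*v^2 + 1)), and the second partials r_uu, r_uv, r_vv. Take dot products:
  L(u, v) = r_uu · N̂ = 0,
  M(u, v) = r_uv · N̂ = 8/sqrt(64*u^2 + 64*v^2 + 1),
  N(u, v) = r_vv · N̂ = 0.
Evaluating at (u, v) = (-3, -3/2):
  L = 0, M = 8*sqrt(721)/721, N = 0.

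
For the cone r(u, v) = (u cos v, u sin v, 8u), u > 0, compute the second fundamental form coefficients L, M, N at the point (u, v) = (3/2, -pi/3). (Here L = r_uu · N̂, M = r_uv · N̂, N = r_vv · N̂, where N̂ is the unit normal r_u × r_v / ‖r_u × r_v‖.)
L = 0;  M = 0;  N = 12*sqrt(65)/65

Compute the unit normal N̂(u, v) = (-8*sqrt(65)*u*cos(v)/(65*Abs(u)), -8*sqrt(65)*u*sin(v)/(65*Abs(u)), sqrt(65)*u/(65*Abs(u))), and the second partials r_uu, r_uv, r_vv. Take dot products:
  L(u, v) = r_uu · N̂ = 0,
  M(u, v) = r_uv · N̂ = 0,
  N(u, v) = r_vv · N̂ = 8*sqrt(65)*u^2/(65*Abs(u)).
Evaluating at (u, v) = (3/2, -pi/3):
  L = 0, M = 0, N = 12*sqrt(65)/65.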